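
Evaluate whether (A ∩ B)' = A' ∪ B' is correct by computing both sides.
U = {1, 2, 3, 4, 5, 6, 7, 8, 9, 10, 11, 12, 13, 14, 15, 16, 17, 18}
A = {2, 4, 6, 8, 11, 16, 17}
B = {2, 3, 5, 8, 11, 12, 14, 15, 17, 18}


LHS: A ∩ B = {2, 8, 11, 17}
(A ∩ B)' = U \ (A ∩ B) = {1, 3, 4, 5, 6, 7, 9, 10, 12, 13, 14, 15, 16, 18}
A' = {1, 3, 5, 7, 9, 10, 12, 13, 14, 15, 18}, B' = {1, 4, 6, 7, 9, 10, 13, 16}
Claimed RHS: A' ∪ B' = {1, 3, 4, 5, 6, 7, 9, 10, 12, 13, 14, 15, 16, 18}
Identity is VALID: LHS = RHS = {1, 3, 4, 5, 6, 7, 9, 10, 12, 13, 14, 15, 16, 18} ✓

Identity is valid. (A ∩ B)' = A' ∪ B' = {1, 3, 4, 5, 6, 7, 9, 10, 12, 13, 14, 15, 16, 18}


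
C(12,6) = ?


C(n,k) = n! / (k!(n-k)!)
C(12,6) = 12! / (6!6!)
= 924

C(12,6) = 924


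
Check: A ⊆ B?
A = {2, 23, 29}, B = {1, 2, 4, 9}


A ⊆ B means every element of A is in B.
Elements in A not in B: {23, 29}
So A ⊄ B.

No, A ⊄ B


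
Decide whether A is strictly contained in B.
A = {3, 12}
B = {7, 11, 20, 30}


A ⊂ B requires: A ⊆ B AND A ≠ B.
A ⊆ B? No
A ⊄ B, so A is not a proper subset.

No, A is not a proper subset of B


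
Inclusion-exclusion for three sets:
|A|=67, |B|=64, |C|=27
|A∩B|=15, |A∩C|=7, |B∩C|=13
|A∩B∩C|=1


|A∪B∪C| = |A|+|B|+|C| - |A∩B|-|A∩C|-|B∩C| + |A∩B∩C|
= 67+64+27 - 15-7-13 + 1
= 158 - 35 + 1
= 124

|A ∪ B ∪ C| = 124


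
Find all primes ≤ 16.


Checking each candidate:
Condition: primes ≤ 16
Result = {2, 3, 5, 7, 11, 13}

{2, 3, 5, 7, 11, 13}


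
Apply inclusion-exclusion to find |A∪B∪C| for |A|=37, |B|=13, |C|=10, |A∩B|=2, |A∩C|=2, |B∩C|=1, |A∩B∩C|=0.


|A∪B∪C| = |A|+|B|+|C| - |A∩B|-|A∩C|-|B∩C| + |A∩B∩C|
= 37+13+10 - 2-2-1 + 0
= 60 - 5 + 0
= 55

|A ∪ B ∪ C| = 55


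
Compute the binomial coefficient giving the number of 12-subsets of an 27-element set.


C(n,k) = n! / (k!(n-k)!)
C(27,12) = 27! / (12!15!)
= 17383860

C(27,12) = 17383860


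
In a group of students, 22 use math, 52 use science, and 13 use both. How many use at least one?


|A ∪ B| = |A| + |B| - |A ∩ B|
= 22 + 52 - 13
= 61

|A ∪ B| = 61


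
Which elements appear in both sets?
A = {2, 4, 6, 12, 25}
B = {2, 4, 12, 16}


A ∩ B = elements in both A and B
A = {2, 4, 6, 12, 25}
B = {2, 4, 12, 16}
A ∩ B = {2, 4, 12}

A ∩ B = {2, 4, 12}


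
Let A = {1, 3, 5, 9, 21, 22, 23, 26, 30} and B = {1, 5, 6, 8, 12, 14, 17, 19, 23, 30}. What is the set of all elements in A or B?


A ∪ B = all elements in A or B (or both)
A = {1, 3, 5, 9, 21, 22, 23, 26, 30}
B = {1, 5, 6, 8, 12, 14, 17, 19, 23, 30}
A ∪ B = {1, 3, 5, 6, 8, 9, 12, 14, 17, 19, 21, 22, 23, 26, 30}

A ∪ B = {1, 3, 5, 6, 8, 9, 12, 14, 17, 19, 21, 22, 23, 26, 30}


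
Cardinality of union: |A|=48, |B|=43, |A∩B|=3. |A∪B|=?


|A ∪ B| = |A| + |B| - |A ∩ B|
= 48 + 43 - 3
= 88

|A ∪ B| = 88


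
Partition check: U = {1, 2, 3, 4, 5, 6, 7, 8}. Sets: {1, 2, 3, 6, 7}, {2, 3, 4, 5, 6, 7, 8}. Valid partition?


A partition requires: (1) non-empty parts, (2) pairwise disjoint, (3) union = U
Parts: {1, 2, 3, 6, 7}, {2, 3, 4, 5, 6, 7, 8}
Union of parts: {1, 2, 3, 4, 5, 6, 7, 8}
U = {1, 2, 3, 4, 5, 6, 7, 8}
All non-empty? True
Pairwise disjoint? False
Covers U? True

No, not a valid partition


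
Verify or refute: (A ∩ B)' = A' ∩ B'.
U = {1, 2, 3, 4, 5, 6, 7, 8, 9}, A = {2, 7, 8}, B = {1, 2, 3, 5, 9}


LHS: A ∩ B = {2}
(A ∩ B)' = U \ (A ∩ B) = {1, 3, 4, 5, 6, 7, 8, 9}
A' = {1, 3, 4, 5, 6, 9}, B' = {4, 6, 7, 8}
Claimed RHS: A' ∩ B' = {4, 6}
Identity is INVALID: LHS = {1, 3, 4, 5, 6, 7, 8, 9} but the RHS claimed here equals {4, 6}. The correct form is (A ∩ B)' = A' ∪ B'.

Identity is invalid: (A ∩ B)' = {1, 3, 4, 5, 6, 7, 8, 9} but A' ∩ B' = {4, 6}. The correct De Morgan law is (A ∩ B)' = A' ∪ B'.


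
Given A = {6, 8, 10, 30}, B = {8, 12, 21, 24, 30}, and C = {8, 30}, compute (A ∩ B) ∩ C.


A ∩ B = {8, 30}
(A ∩ B) ∩ C = {8, 30}

A ∩ B ∩ C = {8, 30}


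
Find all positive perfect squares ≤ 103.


Checking each candidate:
Condition: positive perfect squares ≤ 103
Result = {1, 4, 9, 16, 25, 36, 49, 64, 81, 100}

{1, 4, 9, 16, 25, 36, 49, 64, 81, 100}


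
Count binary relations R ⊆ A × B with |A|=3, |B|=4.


A relation from A to B is any subset of A × B.
|A × B| = 3 × 4 = 12
# relations = 2^|A × B| = 2^12 = 4096

Number of relations = 4096


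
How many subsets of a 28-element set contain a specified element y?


Subsets of A containing y correspond to subsets of A \ {y}, which has 27 elements.
Count = 2^(n-1) = 2^27
= 134217728

Number of subsets containing y = 134217728


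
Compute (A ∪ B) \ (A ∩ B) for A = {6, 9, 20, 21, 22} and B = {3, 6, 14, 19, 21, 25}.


A △ B = (A \ B) ∪ (B \ A) = elements in exactly one of A or B
A \ B = {9, 20, 22}
B \ A = {3, 14, 19, 25}
A △ B = {3, 9, 14, 19, 20, 22, 25}

A △ B = {3, 9, 14, 19, 20, 22, 25}


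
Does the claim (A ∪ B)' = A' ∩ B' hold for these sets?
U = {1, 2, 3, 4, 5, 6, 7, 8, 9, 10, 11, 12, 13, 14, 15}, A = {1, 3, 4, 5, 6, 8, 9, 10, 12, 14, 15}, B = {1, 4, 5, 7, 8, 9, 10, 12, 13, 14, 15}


LHS: A ∪ B = {1, 3, 4, 5, 6, 7, 8, 9, 10, 12, 13, 14, 15}
(A ∪ B)' = U \ (A ∪ B) = {2, 11}
A' = {2, 7, 11, 13}, B' = {2, 3, 6, 11}
Claimed RHS: A' ∩ B' = {2, 11}
Identity is VALID: LHS = RHS = {2, 11} ✓

Identity is valid. (A ∪ B)' = A' ∩ B' = {2, 11}


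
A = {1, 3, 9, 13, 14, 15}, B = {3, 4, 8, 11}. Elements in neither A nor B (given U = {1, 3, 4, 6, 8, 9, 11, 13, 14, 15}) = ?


A = {1, 3, 9, 13, 14, 15}
B = {3, 4, 8, 11}
Region: in neither A nor B (given U = {1, 3, 4, 6, 8, 9, 11, 13, 14, 15})
Elements: {6}

Elements in neither A nor B (given U = {1, 3, 4, 6, 8, 9, 11, 13, 14, 15}): {6}


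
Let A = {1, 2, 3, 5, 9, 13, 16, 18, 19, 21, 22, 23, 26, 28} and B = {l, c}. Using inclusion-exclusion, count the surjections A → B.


n = |A| = 14, k = |B| = 2. Surjections via inclusion-exclusion:
S(n,k) = Σ(-1)^i × C(k,i) × (k-i)^n, i=0 to k
i=0: (-1)^0×C(2,0)×2^14 = 16384
i=1: (-1)^1×C(2,1)×1^14 = -2
i=2: (-1)^2×C(2,2)×0^14 = 0
Total = 16382

Number of surjections = 16382


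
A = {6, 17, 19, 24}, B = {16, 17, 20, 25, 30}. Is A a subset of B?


A ⊆ B means every element of A is in B.
Elements in A not in B: {6, 19, 24}
So A ⊄ B.

No, A ⊄ B


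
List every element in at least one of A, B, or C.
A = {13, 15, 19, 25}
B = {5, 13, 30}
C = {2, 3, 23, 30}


A ∪ B = {5, 13, 15, 19, 25, 30}
(A ∪ B) ∪ C = {2, 3, 5, 13, 15, 19, 23, 25, 30}

A ∪ B ∪ C = {2, 3, 5, 13, 15, 19, 23, 25, 30}


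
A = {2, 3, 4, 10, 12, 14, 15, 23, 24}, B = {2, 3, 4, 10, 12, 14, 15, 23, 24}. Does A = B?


Two sets are equal iff they have exactly the same elements.
A = {2, 3, 4, 10, 12, 14, 15, 23, 24}
B = {2, 3, 4, 10, 12, 14, 15, 23, 24}
Same elements → A = B

Yes, A = B


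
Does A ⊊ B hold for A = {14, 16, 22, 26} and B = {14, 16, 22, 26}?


A ⊂ B requires: A ⊆ B AND A ≠ B.
A ⊆ B? Yes
A = B? Yes
A = B, so A is not a PROPER subset.

No, A is not a proper subset of B


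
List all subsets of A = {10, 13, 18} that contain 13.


A subset of A contains 13 iff the remaining 2 elements form any subset of A \ {13}.
Count: 2^(n-1) = 2^2 = 4
Subsets containing 13: {13}, {10, 13}, {13, 18}, {10, 13, 18}

Subsets containing 13 (4 total): {13}, {10, 13}, {13, 18}, {10, 13, 18}


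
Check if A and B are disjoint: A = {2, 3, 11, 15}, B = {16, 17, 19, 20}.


Disjoint means A ∩ B = ∅.
A ∩ B = ∅
A ∩ B = ∅, so A and B are disjoint.

Yes, A and B are disjoint


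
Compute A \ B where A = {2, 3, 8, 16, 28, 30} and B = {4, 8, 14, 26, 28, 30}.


A \ B = elements in A but not in B
A = {2, 3, 8, 16, 28, 30}
B = {4, 8, 14, 26, 28, 30}
Remove from A any elements in B
A \ B = {2, 3, 16}

A \ B = {2, 3, 16}


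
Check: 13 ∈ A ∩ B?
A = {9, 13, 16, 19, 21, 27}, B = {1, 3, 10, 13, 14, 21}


A = {9, 13, 16, 19, 21, 27}, B = {1, 3, 10, 13, 14, 21}
A ∩ B = elements in both A and B
A ∩ B = {13, 21}
Checking if 13 ∈ A ∩ B
13 is in A ∩ B → True

13 ∈ A ∩ B


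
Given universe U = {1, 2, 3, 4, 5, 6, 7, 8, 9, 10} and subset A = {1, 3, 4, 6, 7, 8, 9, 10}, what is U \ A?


Aᶜ = U \ A = elements in U but not in A
U = {1, 2, 3, 4, 5, 6, 7, 8, 9, 10}
A = {1, 3, 4, 6, 7, 8, 9, 10}
Aᶜ = {2, 5}

Aᶜ = {2, 5}


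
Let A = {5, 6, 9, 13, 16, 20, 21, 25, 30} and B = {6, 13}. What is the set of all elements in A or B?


A ∪ B = all elements in A or B (or both)
A = {5, 6, 9, 13, 16, 20, 21, 25, 30}
B = {6, 13}
A ∪ B = {5, 6, 9, 13, 16, 20, 21, 25, 30}

A ∪ B = {5, 6, 9, 13, 16, 20, 21, 25, 30}


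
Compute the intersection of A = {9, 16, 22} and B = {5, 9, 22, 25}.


A ∩ B = elements in both A and B
A = {9, 16, 22}
B = {5, 9, 22, 25}
A ∩ B = {9, 22}

A ∩ B = {9, 22}


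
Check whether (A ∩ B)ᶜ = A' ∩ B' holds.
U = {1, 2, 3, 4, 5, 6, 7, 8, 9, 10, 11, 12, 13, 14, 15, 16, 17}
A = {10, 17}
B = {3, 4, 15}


LHS: A ∩ B = ∅
(A ∩ B)' = U \ (A ∩ B) = {1, 2, 3, 4, 5, 6, 7, 8, 9, 10, 11, 12, 13, 14, 15, 16, 17}
A' = {1, 2, 3, 4, 5, 6, 7, 8, 9, 11, 12, 13, 14, 15, 16}, B' = {1, 2, 5, 6, 7, 8, 9, 10, 11, 12, 13, 14, 16, 17}
Claimed RHS: A' ∩ B' = {1, 2, 5, 6, 7, 8, 9, 11, 12, 13, 14, 16}
Identity is INVALID: LHS = {1, 2, 3, 4, 5, 6, 7, 8, 9, 10, 11, 12, 13, 14, 15, 16, 17} but the RHS claimed here equals {1, 2, 5, 6, 7, 8, 9, 11, 12, 13, 14, 16}. The correct form is (A ∩ B)' = A' ∪ B'.

Identity is invalid: (A ∩ B)' = {1, 2, 3, 4, 5, 6, 7, 8, 9, 10, 11, 12, 13, 14, 15, 16, 17} but A' ∩ B' = {1, 2, 5, 6, 7, 8, 9, 11, 12, 13, 14, 16}. The correct De Morgan law is (A ∩ B)' = A' ∪ B'.


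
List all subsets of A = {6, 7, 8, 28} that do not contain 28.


A subset of A that omits 28 is a subset of A \ {28}, so there are 2^(n-1) = 2^3 = 8 of them.
Subsets excluding 28: ∅, {6}, {7}, {8}, {6, 7}, {6, 8}, {7, 8}, {6, 7, 8}

Subsets excluding 28 (8 total): ∅, {6}, {7}, {8}, {6, 7}, {6, 8}, {7, 8}, {6, 7, 8}


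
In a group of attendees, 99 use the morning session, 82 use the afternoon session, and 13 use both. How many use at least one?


|A ∪ B| = |A| + |B| - |A ∩ B|
= 99 + 82 - 13
= 168

|A ∪ B| = 168


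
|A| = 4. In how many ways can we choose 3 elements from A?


C(n,k) = n! / (k!(n-k)!)
C(4,3) = 4! / (3!1!)
= 4

C(4,3) = 4


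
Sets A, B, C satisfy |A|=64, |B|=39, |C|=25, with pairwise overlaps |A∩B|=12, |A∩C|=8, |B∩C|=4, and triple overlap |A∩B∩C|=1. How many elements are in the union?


|A∪B∪C| = |A|+|B|+|C| - |A∩B|-|A∩C|-|B∩C| + |A∩B∩C|
= 64+39+25 - 12-8-4 + 1
= 128 - 24 + 1
= 105

|A ∪ B ∪ C| = 105


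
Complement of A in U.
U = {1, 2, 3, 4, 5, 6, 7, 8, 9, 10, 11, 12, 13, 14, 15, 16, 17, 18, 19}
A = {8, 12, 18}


Aᶜ = U \ A = elements in U but not in A
U = {1, 2, 3, 4, 5, 6, 7, 8, 9, 10, 11, 12, 13, 14, 15, 16, 17, 18, 19}
A = {8, 12, 18}
Aᶜ = {1, 2, 3, 4, 5, 6, 7, 9, 10, 11, 13, 14, 15, 16, 17, 19}

Aᶜ = {1, 2, 3, 4, 5, 6, 7, 9, 10, 11, 13, 14, 15, 16, 17, 19}


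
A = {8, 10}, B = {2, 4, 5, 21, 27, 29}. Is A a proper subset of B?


A ⊂ B requires: A ⊆ B AND A ≠ B.
A ⊆ B? No
A ⊄ B, so A is not a proper subset.

No, A is not a proper subset of B


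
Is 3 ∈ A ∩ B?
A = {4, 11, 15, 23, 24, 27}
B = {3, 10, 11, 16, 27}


A = {4, 11, 15, 23, 24, 27}, B = {3, 10, 11, 16, 27}
A ∩ B = elements in both A and B
A ∩ B = {11, 27}
Checking if 3 ∈ A ∩ B
3 is not in A ∩ B → False

3 ∉ A ∩ B


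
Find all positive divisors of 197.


Checking each candidate:
Condition: positive divisors of 197
Result = {1, 197}

{1, 197}


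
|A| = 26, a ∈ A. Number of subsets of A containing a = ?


Subsets of A containing a correspond to subsets of A \ {a}, which has 25 elements.
Count = 2^(n-1) = 2^25
= 33554432

Number of subsets containing a = 33554432


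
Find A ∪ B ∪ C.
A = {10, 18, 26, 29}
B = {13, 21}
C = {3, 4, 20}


A ∪ B = {10, 13, 18, 21, 26, 29}
(A ∪ B) ∪ C = {3, 4, 10, 13, 18, 20, 21, 26, 29}

A ∪ B ∪ C = {3, 4, 10, 13, 18, 20, 21, 26, 29}


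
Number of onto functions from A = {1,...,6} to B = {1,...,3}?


n = |A| = 6, k = |B| = 3. Surjections via inclusion-exclusion:
S(n,k) = Σ(-1)^i × C(k,i) × (k-i)^n, i=0 to k
i=0: (-1)^0×C(3,0)×3^6 = 729
i=1: (-1)^1×C(3,1)×2^6 = -192
i=2: (-1)^2×C(3,2)×1^6 = 3
i=3: (-1)^3×C(3,3)×0^6 = 0
Total = 540

Number of surjections = 540


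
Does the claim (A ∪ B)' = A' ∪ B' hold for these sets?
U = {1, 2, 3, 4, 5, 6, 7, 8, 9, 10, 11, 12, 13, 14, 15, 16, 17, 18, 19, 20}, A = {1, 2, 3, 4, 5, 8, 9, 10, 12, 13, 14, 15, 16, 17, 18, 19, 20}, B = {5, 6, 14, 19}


LHS: A ∪ B = {1, 2, 3, 4, 5, 6, 8, 9, 10, 12, 13, 14, 15, 16, 17, 18, 19, 20}
(A ∪ B)' = U \ (A ∪ B) = {7, 11}
A' = {6, 7, 11}, B' = {1, 2, 3, 4, 7, 8, 9, 10, 11, 12, 13, 15, 16, 17, 18, 20}
Claimed RHS: A' ∪ B' = {1, 2, 3, 4, 6, 7, 8, 9, 10, 11, 12, 13, 15, 16, 17, 18, 20}
Identity is INVALID: LHS = {7, 11} but the RHS claimed here equals {1, 2, 3, 4, 6, 7, 8, 9, 10, 11, 12, 13, 15, 16, 17, 18, 20}. The correct form is (A ∪ B)' = A' ∩ B'.

Identity is invalid: (A ∪ B)' = {7, 11} but A' ∪ B' = {1, 2, 3, 4, 6, 7, 8, 9, 10, 11, 12, 13, 15, 16, 17, 18, 20}. The correct De Morgan law is (A ∪ B)' = A' ∩ B'.


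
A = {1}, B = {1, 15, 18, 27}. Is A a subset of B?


A ⊆ B means every element of A is in B.
All elements of A are in B.
So A ⊆ B.

Yes, A ⊆ B


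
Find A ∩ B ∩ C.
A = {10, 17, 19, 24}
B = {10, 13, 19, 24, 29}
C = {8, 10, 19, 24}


A ∩ B = {10, 19, 24}
(A ∩ B) ∩ C = {10, 19, 24}

A ∩ B ∩ C = {10, 19, 24}


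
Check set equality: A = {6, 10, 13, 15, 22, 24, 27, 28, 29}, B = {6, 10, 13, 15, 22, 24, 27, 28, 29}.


Two sets are equal iff they have exactly the same elements.
A = {6, 10, 13, 15, 22, 24, 27, 28, 29}
B = {6, 10, 13, 15, 22, 24, 27, 28, 29}
Same elements → A = B

Yes, A = B


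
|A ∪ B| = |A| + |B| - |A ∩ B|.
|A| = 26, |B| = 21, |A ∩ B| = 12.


|A ∪ B| = |A| + |B| - |A ∩ B|
= 26 + 21 - 12
= 35

|A ∪ B| = 35


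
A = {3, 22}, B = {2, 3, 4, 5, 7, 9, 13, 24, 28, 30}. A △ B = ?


A △ B = (A \ B) ∪ (B \ A) = elements in exactly one of A or B
A \ B = {22}
B \ A = {2, 4, 5, 7, 9, 13, 24, 28, 30}
A △ B = {2, 4, 5, 7, 9, 13, 22, 24, 28, 30}

A △ B = {2, 4, 5, 7, 9, 13, 22, 24, 28, 30}


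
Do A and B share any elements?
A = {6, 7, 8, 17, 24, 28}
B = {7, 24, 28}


Disjoint means A ∩ B = ∅.
A ∩ B = {7, 24, 28}
A ∩ B ≠ ∅, so A and B are NOT disjoint.

Yes — A and B share the element(s) of A ∩ B = {7, 24, 28}, so they are not disjoint


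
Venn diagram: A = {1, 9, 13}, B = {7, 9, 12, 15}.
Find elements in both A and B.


A = {1, 9, 13}
B = {7, 9, 12, 15}
Region: in both A and B
Elements: {9}

Elements in both A and B: {9}


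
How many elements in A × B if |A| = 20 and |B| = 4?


|A × B| = |A| × |B|
= 20 × 4
= 80

|A × B| = 80


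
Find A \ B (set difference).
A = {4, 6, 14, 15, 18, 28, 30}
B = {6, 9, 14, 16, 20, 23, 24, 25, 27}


A \ B = elements in A but not in B
A = {4, 6, 14, 15, 18, 28, 30}
B = {6, 9, 14, 16, 20, 23, 24, 25, 27}
Remove from A any elements in B
A \ B = {4, 15, 18, 28, 30}

A \ B = {4, 15, 18, 28, 30}


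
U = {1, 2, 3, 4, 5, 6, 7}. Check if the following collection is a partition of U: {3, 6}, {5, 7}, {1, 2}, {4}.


A partition requires: (1) non-empty parts, (2) pairwise disjoint, (3) union = U
Parts: {3, 6}, {5, 7}, {1, 2}, {4}
Union of parts: {1, 2, 3, 4, 5, 6, 7}
U = {1, 2, 3, 4, 5, 6, 7}
All non-empty? True
Pairwise disjoint? True
Covers U? True

Yes, valid partition


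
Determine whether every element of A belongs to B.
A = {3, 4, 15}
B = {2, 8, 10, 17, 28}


A ⊆ B means every element of A is in B.
Elements in A not in B: {3, 4, 15}
So A ⊄ B.

No, A ⊄ B


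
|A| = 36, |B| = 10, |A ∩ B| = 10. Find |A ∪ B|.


|A ∪ B| = |A| + |B| - |A ∩ B|
= 36 + 10 - 10
= 36

|A ∪ B| = 36


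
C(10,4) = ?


C(n,k) = n! / (k!(n-k)!)
C(10,4) = 10! / (4!6!)
= 210

C(10,4) = 210


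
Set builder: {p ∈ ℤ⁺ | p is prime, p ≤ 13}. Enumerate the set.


Checking each candidate:
Condition: primes ≤ 13
Result = {2, 3, 5, 7, 11, 13}

{2, 3, 5, 7, 11, 13}


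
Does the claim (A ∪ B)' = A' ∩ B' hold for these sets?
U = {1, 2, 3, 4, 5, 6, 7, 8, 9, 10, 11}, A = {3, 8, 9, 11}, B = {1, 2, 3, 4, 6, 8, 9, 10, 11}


LHS: A ∪ B = {1, 2, 3, 4, 6, 8, 9, 10, 11}
(A ∪ B)' = U \ (A ∪ B) = {5, 7}
A' = {1, 2, 4, 5, 6, 7, 10}, B' = {5, 7}
Claimed RHS: A' ∩ B' = {5, 7}
Identity is VALID: LHS = RHS = {5, 7} ✓

Identity is valid. (A ∪ B)' = A' ∩ B' = {5, 7}


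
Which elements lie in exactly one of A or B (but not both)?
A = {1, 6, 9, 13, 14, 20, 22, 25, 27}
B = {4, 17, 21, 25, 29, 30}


A △ B = (A \ B) ∪ (B \ A) = elements in exactly one of A or B
A \ B = {1, 6, 9, 13, 14, 20, 22, 27}
B \ A = {4, 17, 21, 29, 30}
A △ B = {1, 4, 6, 9, 13, 14, 17, 20, 21, 22, 27, 29, 30}

A △ B = {1, 4, 6, 9, 13, 14, 17, 20, 21, 22, 27, 29, 30}


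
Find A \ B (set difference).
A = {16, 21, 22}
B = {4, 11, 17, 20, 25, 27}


A \ B = elements in A but not in B
A = {16, 21, 22}
B = {4, 11, 17, 20, 25, 27}
Remove from A any elements in B
A \ B = {16, 21, 22}

A \ B = {16, 21, 22}


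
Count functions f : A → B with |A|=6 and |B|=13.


Each of |A| = 6 inputs maps to any of |B| = 13 outputs.
# functions = |B|^|A| = 13^6
= 4826809

Number of functions = 4826809


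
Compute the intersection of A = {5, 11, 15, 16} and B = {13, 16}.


A ∩ B = elements in both A and B
A = {5, 11, 15, 16}
B = {13, 16}
A ∩ B = {16}

A ∩ B = {16}


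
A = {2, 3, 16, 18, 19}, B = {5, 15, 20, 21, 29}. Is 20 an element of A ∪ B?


A = {2, 3, 16, 18, 19}, B = {5, 15, 20, 21, 29}
A ∪ B = all elements in A or B
A ∪ B = {2, 3, 5, 15, 16, 18, 19, 20, 21, 29}
Checking if 20 ∈ A ∪ B
20 is in A ∪ B → True

20 ∈ A ∪ B


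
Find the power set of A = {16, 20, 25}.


|A| = 3, so |P(A)| = 2^3 = 8
Enumerate subsets by cardinality (0 to 3):
∅, {16}, {20}, {25}, {16, 20}, {16, 25}, {20, 25}, {16, 20, 25}

P(A) has 8 subsets: ∅, {16}, {20}, {25}, {16, 20}, {16, 25}, {20, 25}, {16, 20, 25}


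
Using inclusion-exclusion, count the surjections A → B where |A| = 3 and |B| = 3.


n = |A| = 3, k = |B| = 3. Surjections via inclusion-exclusion:
S(n,k) = Σ(-1)^i × C(k,i) × (k-i)^n, i=0 to k
i=0: (-1)^0×C(3,0)×3^3 = 27
i=1: (-1)^1×C(3,1)×2^3 = -24
i=2: (-1)^2×C(3,2)×1^3 = 3
i=3: (-1)^3×C(3,3)×0^3 = 0
Total = 6

Number of surjections = 6


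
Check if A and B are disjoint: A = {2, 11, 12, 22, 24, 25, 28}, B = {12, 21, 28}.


Disjoint means A ∩ B = ∅.
A ∩ B = {12, 28}
A ∩ B ≠ ∅, so A and B are NOT disjoint.

No, A and B are not disjoint (A ∩ B = {12, 28})


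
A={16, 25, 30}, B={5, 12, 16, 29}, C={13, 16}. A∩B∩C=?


A ∩ B = {16}
(A ∩ B) ∩ C = {16}

A ∩ B ∩ C = {16}


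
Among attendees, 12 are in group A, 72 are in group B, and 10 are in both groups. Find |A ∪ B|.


|A ∪ B| = |A| + |B| - |A ∩ B|
= 12 + 72 - 10
= 74

|A ∪ B| = 74


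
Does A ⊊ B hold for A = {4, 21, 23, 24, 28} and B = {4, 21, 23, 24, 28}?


A ⊂ B requires: A ⊆ B AND A ≠ B.
A ⊆ B? Yes
A = B? Yes
A = B, so A is not a PROPER subset.

No, A is not a proper subset of B


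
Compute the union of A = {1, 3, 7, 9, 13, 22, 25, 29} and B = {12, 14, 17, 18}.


A ∪ B = all elements in A or B (or both)
A = {1, 3, 7, 9, 13, 22, 25, 29}
B = {12, 14, 17, 18}
A ∪ B = {1, 3, 7, 9, 12, 13, 14, 17, 18, 22, 25, 29}

A ∪ B = {1, 3, 7, 9, 12, 13, 14, 17, 18, 22, 25, 29}


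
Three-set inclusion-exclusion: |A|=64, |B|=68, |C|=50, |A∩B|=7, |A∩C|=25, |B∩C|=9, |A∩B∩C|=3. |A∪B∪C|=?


|A∪B∪C| = |A|+|B|+|C| - |A∩B|-|A∩C|-|B∩C| + |A∩B∩C|
= 64+68+50 - 7-25-9 + 3
= 182 - 41 + 3
= 144

|A ∪ B ∪ C| = 144


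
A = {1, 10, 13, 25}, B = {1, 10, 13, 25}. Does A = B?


Two sets are equal iff they have exactly the same elements.
A = {1, 10, 13, 25}
B = {1, 10, 13, 25}
Same elements → A = B

Yes, A = B


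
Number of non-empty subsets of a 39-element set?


Total subsets = 2^n = 2^39 = 549755813888
Non-empty subsets exclude the empty set: 2^n - 1
= 549755813888 - 1
= 549755813887

Number of non-empty subsets = 549755813887


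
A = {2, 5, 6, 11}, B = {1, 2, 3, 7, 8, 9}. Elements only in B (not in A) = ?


A = {2, 5, 6, 11}
B = {1, 2, 3, 7, 8, 9}
Region: only in B (not in A)
Elements: {1, 3, 7, 8, 9}

Elements only in B (not in A): {1, 3, 7, 8, 9}


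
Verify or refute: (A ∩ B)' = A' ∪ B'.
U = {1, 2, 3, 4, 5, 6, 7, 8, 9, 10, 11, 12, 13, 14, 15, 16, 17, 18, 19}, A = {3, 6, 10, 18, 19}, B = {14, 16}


LHS: A ∩ B = ∅
(A ∩ B)' = U \ (A ∩ B) = {1, 2, 3, 4, 5, 6, 7, 8, 9, 10, 11, 12, 13, 14, 15, 16, 17, 18, 19}
A' = {1, 2, 4, 5, 7, 8, 9, 11, 12, 13, 14, 15, 16, 17}, B' = {1, 2, 3, 4, 5, 6, 7, 8, 9, 10, 11, 12, 13, 15, 17, 18, 19}
Claimed RHS: A' ∪ B' = {1, 2, 3, 4, 5, 6, 7, 8, 9, 10, 11, 12, 13, 14, 15, 16, 17, 18, 19}
Identity is VALID: LHS = RHS = {1, 2, 3, 4, 5, 6, 7, 8, 9, 10, 11, 12, 13, 14, 15, 16, 17, 18, 19} ✓

Identity is valid. (A ∩ B)' = A' ∪ B' = {1, 2, 3, 4, 5, 6, 7, 8, 9, 10, 11, 12, 13, 14, 15, 16, 17, 18, 19}


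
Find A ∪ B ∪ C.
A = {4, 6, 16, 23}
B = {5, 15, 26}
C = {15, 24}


A ∪ B = {4, 5, 6, 15, 16, 23, 26}
(A ∪ B) ∪ C = {4, 5, 6, 15, 16, 23, 24, 26}

A ∪ B ∪ C = {4, 5, 6, 15, 16, 23, 24, 26}


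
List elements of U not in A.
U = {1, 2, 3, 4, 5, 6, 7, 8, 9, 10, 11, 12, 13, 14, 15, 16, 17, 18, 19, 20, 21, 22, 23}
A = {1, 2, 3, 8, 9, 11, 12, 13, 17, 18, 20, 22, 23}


Aᶜ = U \ A = elements in U but not in A
U = {1, 2, 3, 4, 5, 6, 7, 8, 9, 10, 11, 12, 13, 14, 15, 16, 17, 18, 19, 20, 21, 22, 23}
A = {1, 2, 3, 8, 9, 11, 12, 13, 17, 18, 20, 22, 23}
Aᶜ = {4, 5, 6, 7, 10, 14, 15, 16, 19, 21}

Aᶜ = {4, 5, 6, 7, 10, 14, 15, 16, 19, 21}


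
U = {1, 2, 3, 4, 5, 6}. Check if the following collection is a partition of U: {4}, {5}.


A partition requires: (1) non-empty parts, (2) pairwise disjoint, (3) union = U
Parts: {4}, {5}
Union of parts: {4, 5}
U = {1, 2, 3, 4, 5, 6}
All non-empty? True
Pairwise disjoint? True
Covers U? False

No, not a valid partition


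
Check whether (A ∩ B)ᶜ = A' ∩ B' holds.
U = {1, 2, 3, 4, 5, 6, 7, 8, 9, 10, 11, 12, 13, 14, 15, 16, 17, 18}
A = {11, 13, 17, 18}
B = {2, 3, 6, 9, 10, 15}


LHS: A ∩ B = ∅
(A ∩ B)' = U \ (A ∩ B) = {1, 2, 3, 4, 5, 6, 7, 8, 9, 10, 11, 12, 13, 14, 15, 16, 17, 18}
A' = {1, 2, 3, 4, 5, 6, 7, 8, 9, 10, 12, 14, 15, 16}, B' = {1, 4, 5, 7, 8, 11, 12, 13, 14, 16, 17, 18}
Claimed RHS: A' ∩ B' = {1, 4, 5, 7, 8, 12, 14, 16}
Identity is INVALID: LHS = {1, 2, 3, 4, 5, 6, 7, 8, 9, 10, 11, 12, 13, 14, 15, 16, 17, 18} but the RHS claimed here equals {1, 4, 5, 7, 8, 12, 14, 16}. The correct form is (A ∩ B)' = A' ∪ B'.

Identity is invalid: (A ∩ B)' = {1, 2, 3, 4, 5, 6, 7, 8, 9, 10, 11, 12, 13, 14, 15, 16, 17, 18} but A' ∩ B' = {1, 4, 5, 7, 8, 12, 14, 16}. The correct De Morgan law is (A ∩ B)' = A' ∪ B'.


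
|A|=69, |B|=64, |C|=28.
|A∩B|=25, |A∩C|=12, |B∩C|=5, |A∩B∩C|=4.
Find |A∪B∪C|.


|A∪B∪C| = |A|+|B|+|C| - |A∩B|-|A∩C|-|B∩C| + |A∩B∩C|
= 69+64+28 - 25-12-5 + 4
= 161 - 42 + 4
= 123

|A ∪ B ∪ C| = 123


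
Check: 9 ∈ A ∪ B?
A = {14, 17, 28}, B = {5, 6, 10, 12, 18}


A = {14, 17, 28}, B = {5, 6, 10, 12, 18}
A ∪ B = all elements in A or B
A ∪ B = {5, 6, 10, 12, 14, 17, 18, 28}
Checking if 9 ∈ A ∪ B
9 is not in A ∪ B → False

9 ∉ A ∪ B


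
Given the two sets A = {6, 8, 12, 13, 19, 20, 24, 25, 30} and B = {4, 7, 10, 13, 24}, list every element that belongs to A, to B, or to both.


A ∪ B = all elements in A or B (or both)
A = {6, 8, 12, 13, 19, 20, 24, 25, 30}
B = {4, 7, 10, 13, 24}
A ∪ B = {4, 6, 7, 8, 10, 12, 13, 19, 20, 24, 25, 30}

A ∪ B = {4, 6, 7, 8, 10, 12, 13, 19, 20, 24, 25, 30}


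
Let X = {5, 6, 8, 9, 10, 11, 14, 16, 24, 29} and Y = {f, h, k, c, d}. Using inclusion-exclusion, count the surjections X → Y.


n = |X| = 10, k = |Y| = 5. Surjections via inclusion-exclusion:
S(n,k) = Σ(-1)^i × C(k,i) × (k-i)^n, i=0 to k
i=0: (-1)^0×C(5,0)×5^10 = 9765625
i=1: (-1)^1×C(5,1)×4^10 = -5242880
i=2: (-1)^2×C(5,2)×3^10 = 590490
i=3: (-1)^3×C(5,3)×2^10 = -10240
i=4: (-1)^4×C(5,4)×1^10 = 5
i=5: (-1)^5×C(5,5)×0^10 = 0
Total = 5103000

Number of surjections = 5103000


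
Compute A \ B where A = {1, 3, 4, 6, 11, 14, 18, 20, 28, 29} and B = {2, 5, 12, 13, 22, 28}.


A \ B = elements in A but not in B
A = {1, 3, 4, 6, 11, 14, 18, 20, 28, 29}
B = {2, 5, 12, 13, 22, 28}
Remove from A any elements in B
A \ B = {1, 3, 4, 6, 11, 14, 18, 20, 29}

A \ B = {1, 3, 4, 6, 11, 14, 18, 20, 29}


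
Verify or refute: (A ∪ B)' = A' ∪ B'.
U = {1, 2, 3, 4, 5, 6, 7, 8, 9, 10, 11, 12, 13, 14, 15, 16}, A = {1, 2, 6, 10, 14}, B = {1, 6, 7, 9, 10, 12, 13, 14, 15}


LHS: A ∪ B = {1, 2, 6, 7, 9, 10, 12, 13, 14, 15}
(A ∪ B)' = U \ (A ∪ B) = {3, 4, 5, 8, 11, 16}
A' = {3, 4, 5, 7, 8, 9, 11, 12, 13, 15, 16}, B' = {2, 3, 4, 5, 8, 11, 16}
Claimed RHS: A' ∪ B' = {2, 3, 4, 5, 7, 8, 9, 11, 12, 13, 15, 16}
Identity is INVALID: LHS = {3, 4, 5, 8, 11, 16} but the RHS claimed here equals {2, 3, 4, 5, 7, 8, 9, 11, 12, 13, 15, 16}. The correct form is (A ∪ B)' = A' ∩ B'.

Identity is invalid: (A ∪ B)' = {3, 4, 5, 8, 11, 16} but A' ∪ B' = {2, 3, 4, 5, 7, 8, 9, 11, 12, 13, 15, 16}. The correct De Morgan law is (A ∪ B)' = A' ∩ B'.


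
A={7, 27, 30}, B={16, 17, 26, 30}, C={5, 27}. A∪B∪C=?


A ∪ B = {7, 16, 17, 26, 27, 30}
(A ∪ B) ∪ C = {5, 7, 16, 17, 26, 27, 30}

A ∪ B ∪ C = {5, 7, 16, 17, 26, 27, 30}


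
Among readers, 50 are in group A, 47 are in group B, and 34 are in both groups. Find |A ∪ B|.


|A ∪ B| = |A| + |B| - |A ∩ B|
= 50 + 47 - 34
= 63

|A ∪ B| = 63


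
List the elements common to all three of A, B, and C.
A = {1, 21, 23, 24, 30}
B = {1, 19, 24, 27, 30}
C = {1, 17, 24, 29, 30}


A ∩ B = {1, 24, 30}
(A ∩ B) ∩ C = {1, 24, 30}

A ∩ B ∩ C = {1, 24, 30}


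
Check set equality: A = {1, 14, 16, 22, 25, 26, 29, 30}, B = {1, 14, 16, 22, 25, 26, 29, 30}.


Two sets are equal iff they have exactly the same elements.
A = {1, 14, 16, 22, 25, 26, 29, 30}
B = {1, 14, 16, 22, 25, 26, 29, 30}
Same elements → A = B

Yes, A = B


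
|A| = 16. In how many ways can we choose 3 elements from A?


C(n,k) = n! / (k!(n-k)!)
C(16,3) = 16! / (3!13!)
= 560

C(16,3) = 560


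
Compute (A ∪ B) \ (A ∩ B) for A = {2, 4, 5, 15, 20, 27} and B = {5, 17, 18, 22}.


A △ B = (A \ B) ∪ (B \ A) = elements in exactly one of A or B
A \ B = {2, 4, 15, 20, 27}
B \ A = {17, 18, 22}
A △ B = {2, 4, 15, 17, 18, 20, 22, 27}

A △ B = {2, 4, 15, 17, 18, 20, 22, 27}


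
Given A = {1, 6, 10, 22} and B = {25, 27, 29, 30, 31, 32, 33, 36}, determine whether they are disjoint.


Disjoint means A ∩ B = ∅.
A ∩ B = ∅
A ∩ B = ∅, so A and B are disjoint.

Yes, A and B are disjoint


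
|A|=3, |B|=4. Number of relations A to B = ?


A relation from A to B is any subset of A × B.
|A × B| = 3 × 4 = 12
# relations = 2^|A × B| = 2^12 = 4096

Number of relations = 4096


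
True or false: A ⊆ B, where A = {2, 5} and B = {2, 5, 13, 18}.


A ⊆ B means every element of A is in B.
All elements of A are in B.
So A ⊆ B.

Yes, A ⊆ B


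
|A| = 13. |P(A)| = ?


Number of subsets = 2^n
= 2^13
= 8192

|P(A)| = 8192


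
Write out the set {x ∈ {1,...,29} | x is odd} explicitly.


Checking each candidate:
Condition: odd numbers in {1,...,29}
Result = {1, 3, 5, 7, 9, 11, 13, 15, 17, 19, 21, 23, 25, 27, 29}

{1, 3, 5, 7, 9, 11, 13, 15, 17, 19, 21, 23, 25, 27, 29}


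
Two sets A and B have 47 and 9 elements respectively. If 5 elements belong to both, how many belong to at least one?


|A ∪ B| = |A| + |B| - |A ∩ B|
= 47 + 9 - 5
= 51

|A ∪ B| = 51


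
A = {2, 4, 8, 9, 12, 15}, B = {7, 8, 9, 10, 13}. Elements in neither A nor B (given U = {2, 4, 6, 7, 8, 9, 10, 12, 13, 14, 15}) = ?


A = {2, 4, 8, 9, 12, 15}
B = {7, 8, 9, 10, 13}
Region: in neither A nor B (given U = {2, 4, 6, 7, 8, 9, 10, 12, 13, 14, 15})
Elements: {6, 14}

Elements in neither A nor B (given U = {2, 4, 6, 7, 8, 9, 10, 12, 13, 14, 15}): {6, 14}


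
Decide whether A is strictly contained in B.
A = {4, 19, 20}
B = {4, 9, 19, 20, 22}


A ⊂ B requires: A ⊆ B AND A ≠ B.
A ⊆ B? Yes
A = B? No
A ⊂ B: Yes (A is a proper subset of B)

Yes, A ⊂ B


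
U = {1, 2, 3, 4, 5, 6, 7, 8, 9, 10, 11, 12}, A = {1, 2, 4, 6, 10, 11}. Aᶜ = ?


Aᶜ = U \ A = elements in U but not in A
U = {1, 2, 3, 4, 5, 6, 7, 8, 9, 10, 11, 12}
A = {1, 2, 4, 6, 10, 11}
Aᶜ = {3, 5, 7, 8, 9, 12}

Aᶜ = {3, 5, 7, 8, 9, 12}


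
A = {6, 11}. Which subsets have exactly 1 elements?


|A| = 2, so A has C(2,1) = 2 subsets of size 1.
Enumerate by choosing 1 elements from A at a time:
{6}, {11}

1-element subsets (2 total): {6}, {11}


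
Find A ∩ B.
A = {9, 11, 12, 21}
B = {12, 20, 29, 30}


A ∩ B = elements in both A and B
A = {9, 11, 12, 21}
B = {12, 20, 29, 30}
A ∩ B = {12}

A ∩ B = {12}


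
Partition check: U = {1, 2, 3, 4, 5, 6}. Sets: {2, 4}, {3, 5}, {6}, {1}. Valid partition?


A partition requires: (1) non-empty parts, (2) pairwise disjoint, (3) union = U
Parts: {2, 4}, {3, 5}, {6}, {1}
Union of parts: {1, 2, 3, 4, 5, 6}
U = {1, 2, 3, 4, 5, 6}
All non-empty? True
Pairwise disjoint? True
Covers U? True

Yes, valid partition


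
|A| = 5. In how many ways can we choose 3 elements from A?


C(n,k) = n! / (k!(n-k)!)
C(5,3) = 5! / (3!2!)
= 10

C(5,3) = 10


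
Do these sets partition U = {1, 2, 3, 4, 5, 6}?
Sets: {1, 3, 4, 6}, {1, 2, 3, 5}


A partition requires: (1) non-empty parts, (2) pairwise disjoint, (3) union = U
Parts: {1, 3, 4, 6}, {1, 2, 3, 5}
Union of parts: {1, 2, 3, 4, 5, 6}
U = {1, 2, 3, 4, 5, 6}
All non-empty? True
Pairwise disjoint? False
Covers U? True

No, not a valid partition


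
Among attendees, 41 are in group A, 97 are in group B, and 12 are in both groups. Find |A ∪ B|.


|A ∪ B| = |A| + |B| - |A ∩ B|
= 41 + 97 - 12
= 126

|A ∪ B| = 126


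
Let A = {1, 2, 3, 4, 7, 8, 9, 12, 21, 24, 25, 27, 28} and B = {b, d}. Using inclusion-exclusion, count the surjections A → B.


n = |A| = 13, k = |B| = 2. Surjections via inclusion-exclusion:
S(n,k) = Σ(-1)^i × C(k,i) × (k-i)^n, i=0 to k
i=0: (-1)^0×C(2,0)×2^13 = 8192
i=1: (-1)^1×C(2,1)×1^13 = -2
i=2: (-1)^2×C(2,2)×0^13 = 0
Total = 8190

Number of surjections = 8190


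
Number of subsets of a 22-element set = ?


Number of subsets = 2^n
= 2^22
= 4194304

|P(A)| = 4194304


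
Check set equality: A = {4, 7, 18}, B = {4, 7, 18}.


Two sets are equal iff they have exactly the same elements.
A = {4, 7, 18}
B = {4, 7, 18}
Same elements → A = B

Yes, A = B


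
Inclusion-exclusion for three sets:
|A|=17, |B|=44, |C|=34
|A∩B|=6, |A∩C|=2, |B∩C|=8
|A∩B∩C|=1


|A∪B∪C| = |A|+|B|+|C| - |A∩B|-|A∩C|-|B∩C| + |A∩B∩C|
= 17+44+34 - 6-2-8 + 1
= 95 - 16 + 1
= 80

|A ∪ B ∪ C| = 80


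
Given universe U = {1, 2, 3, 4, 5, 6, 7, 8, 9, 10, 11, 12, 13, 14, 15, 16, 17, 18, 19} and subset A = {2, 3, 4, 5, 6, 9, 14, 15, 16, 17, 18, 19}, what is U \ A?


Aᶜ = U \ A = elements in U but not in A
U = {1, 2, 3, 4, 5, 6, 7, 8, 9, 10, 11, 12, 13, 14, 15, 16, 17, 18, 19}
A = {2, 3, 4, 5, 6, 9, 14, 15, 16, 17, 18, 19}
Aᶜ = {1, 7, 8, 10, 11, 12, 13}

Aᶜ = {1, 7, 8, 10, 11, 12, 13}


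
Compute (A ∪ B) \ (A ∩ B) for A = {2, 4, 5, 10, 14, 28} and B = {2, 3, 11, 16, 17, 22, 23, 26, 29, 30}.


A △ B = (A \ B) ∪ (B \ A) = elements in exactly one of A or B
A \ B = {4, 5, 10, 14, 28}
B \ A = {3, 11, 16, 17, 22, 23, 26, 29, 30}
A △ B = {3, 4, 5, 10, 11, 14, 16, 17, 22, 23, 26, 28, 29, 30}

A △ B = {3, 4, 5, 10, 11, 14, 16, 17, 22, 23, 26, 28, 29, 30}


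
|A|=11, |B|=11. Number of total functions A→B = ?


Each of |A| = 11 inputs maps to any of |B| = 11 outputs.
# functions = |B|^|A| = 11^11
= 285311670611

Number of functions = 285311670611


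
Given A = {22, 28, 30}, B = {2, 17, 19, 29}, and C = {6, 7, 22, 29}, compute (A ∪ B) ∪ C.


A ∪ B = {2, 17, 19, 22, 28, 29, 30}
(A ∪ B) ∪ C = {2, 6, 7, 17, 19, 22, 28, 29, 30}

A ∪ B ∪ C = {2, 6, 7, 17, 19, 22, 28, 29, 30}


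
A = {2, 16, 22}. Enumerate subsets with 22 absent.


A subset of A that omits 22 is a subset of A \ {22}, so there are 2^(n-1) = 2^2 = 4 of them.
Subsets excluding 22: ∅, {2}, {16}, {2, 16}

Subsets excluding 22 (4 total): ∅, {2}, {16}, {2, 16}


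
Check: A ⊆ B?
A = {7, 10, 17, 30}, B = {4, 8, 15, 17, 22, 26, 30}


A ⊆ B means every element of A is in B.
Elements in A not in B: {7, 10}
So A ⊄ B.

No, A ⊄ B


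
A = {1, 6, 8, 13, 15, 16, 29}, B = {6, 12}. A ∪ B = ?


A ∪ B = all elements in A or B (or both)
A = {1, 6, 8, 13, 15, 16, 29}
B = {6, 12}
A ∪ B = {1, 6, 8, 12, 13, 15, 16, 29}

A ∪ B = {1, 6, 8, 12, 13, 15, 16, 29}


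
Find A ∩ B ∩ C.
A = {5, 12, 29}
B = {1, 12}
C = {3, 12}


A ∩ B = {12}
(A ∩ B) ∩ C = {12}

A ∩ B ∩ C = {12}


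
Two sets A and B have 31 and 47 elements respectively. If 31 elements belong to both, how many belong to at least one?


|A ∪ B| = |A| + |B| - |A ∩ B|
= 31 + 47 - 31
= 47

|A ∪ B| = 47


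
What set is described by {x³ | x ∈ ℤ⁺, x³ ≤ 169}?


Checking each candidate:
Condition: positive perfect cubes ≤ 169
Result = {1, 8, 27, 64, 125}

{1, 8, 27, 64, 125}


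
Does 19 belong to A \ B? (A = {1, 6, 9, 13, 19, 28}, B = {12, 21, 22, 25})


A = {1, 6, 9, 13, 19, 28}, B = {12, 21, 22, 25}
A \ B = elements in A but not in B
A \ B = {1, 6, 9, 13, 19, 28}
Checking if 19 ∈ A \ B
19 is in A \ B → True

19 ∈ A \ B


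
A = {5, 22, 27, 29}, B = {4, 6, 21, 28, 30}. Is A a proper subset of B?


A ⊂ B requires: A ⊆ B AND A ≠ B.
A ⊆ B? No
A ⊄ B, so A is not a proper subset.

No, A is not a proper subset of B


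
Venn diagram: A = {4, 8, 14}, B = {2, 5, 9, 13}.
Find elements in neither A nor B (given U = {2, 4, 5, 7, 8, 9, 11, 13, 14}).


A = {4, 8, 14}
B = {2, 5, 9, 13}
Region: in neither A nor B (given U = {2, 4, 5, 7, 8, 9, 11, 13, 14})
Elements: {7, 11}

Elements in neither A nor B (given U = {2, 4, 5, 7, 8, 9, 11, 13, 14}): {7, 11}


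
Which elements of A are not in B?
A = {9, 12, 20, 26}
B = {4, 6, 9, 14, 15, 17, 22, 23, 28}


A \ B = elements in A but not in B
A = {9, 12, 20, 26}
B = {4, 6, 9, 14, 15, 17, 22, 23, 28}
Remove from A any elements in B
A \ B = {12, 20, 26}

A \ B = {12, 20, 26}


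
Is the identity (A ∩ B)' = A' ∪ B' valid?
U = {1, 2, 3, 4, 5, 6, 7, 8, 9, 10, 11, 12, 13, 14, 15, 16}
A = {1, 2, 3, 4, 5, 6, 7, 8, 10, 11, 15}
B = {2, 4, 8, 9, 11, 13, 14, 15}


LHS: A ∩ B = {2, 4, 8, 11, 15}
(A ∩ B)' = U \ (A ∩ B) = {1, 3, 5, 6, 7, 9, 10, 12, 13, 14, 16}
A' = {9, 12, 13, 14, 16}, B' = {1, 3, 5, 6, 7, 10, 12, 16}
Claimed RHS: A' ∪ B' = {1, 3, 5, 6, 7, 9, 10, 12, 13, 14, 16}
Identity is VALID: LHS = RHS = {1, 3, 5, 6, 7, 9, 10, 12, 13, 14, 16} ✓

Identity is valid. (A ∩ B)' = A' ∪ B' = {1, 3, 5, 6, 7, 9, 10, 12, 13, 14, 16}


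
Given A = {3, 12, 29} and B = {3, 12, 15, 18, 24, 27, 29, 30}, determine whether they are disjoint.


Disjoint means A ∩ B = ∅.
A ∩ B = {3, 12, 29}
A ∩ B ≠ ∅, so A and B are NOT disjoint.

No, A and B are not disjoint (A ∩ B = {3, 12, 29})


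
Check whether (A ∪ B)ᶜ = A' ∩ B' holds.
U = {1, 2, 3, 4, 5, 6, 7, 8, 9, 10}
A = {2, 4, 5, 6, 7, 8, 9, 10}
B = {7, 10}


LHS: A ∪ B = {2, 4, 5, 6, 7, 8, 9, 10}
(A ∪ B)' = U \ (A ∪ B) = {1, 3}
A' = {1, 3}, B' = {1, 2, 3, 4, 5, 6, 8, 9}
Claimed RHS: A' ∩ B' = {1, 3}
Identity is VALID: LHS = RHS = {1, 3} ✓

Identity is valid. (A ∪ B)' = A' ∩ B' = {1, 3}


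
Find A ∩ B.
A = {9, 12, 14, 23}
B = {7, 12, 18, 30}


A ∩ B = elements in both A and B
A = {9, 12, 14, 23}
B = {7, 12, 18, 30}
A ∩ B = {12}

A ∩ B = {12}


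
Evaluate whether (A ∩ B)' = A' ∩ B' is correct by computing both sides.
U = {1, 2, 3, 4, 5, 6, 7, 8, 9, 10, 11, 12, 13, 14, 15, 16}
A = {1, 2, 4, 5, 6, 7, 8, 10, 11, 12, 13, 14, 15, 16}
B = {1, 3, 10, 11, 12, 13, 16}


LHS: A ∩ B = {1, 10, 11, 12, 13, 16}
(A ∩ B)' = U \ (A ∩ B) = {2, 3, 4, 5, 6, 7, 8, 9, 14, 15}
A' = {3, 9}, B' = {2, 4, 5, 6, 7, 8, 9, 14, 15}
Claimed RHS: A' ∩ B' = {9}
Identity is INVALID: LHS = {2, 3, 4, 5, 6, 7, 8, 9, 14, 15} but the RHS claimed here equals {9}. The correct form is (A ∩ B)' = A' ∪ B'.

Identity is invalid: (A ∩ B)' = {2, 3, 4, 5, 6, 7, 8, 9, 14, 15} but A' ∩ B' = {9}. The correct De Morgan law is (A ∩ B)' = A' ∪ B'.


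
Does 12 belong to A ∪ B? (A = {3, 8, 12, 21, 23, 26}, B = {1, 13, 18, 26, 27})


A = {3, 8, 12, 21, 23, 26}, B = {1, 13, 18, 26, 27}
A ∪ B = all elements in A or B
A ∪ B = {1, 3, 8, 12, 13, 18, 21, 23, 26, 27}
Checking if 12 ∈ A ∪ B
12 is in A ∪ B → True

12 ∈ A ∪ B


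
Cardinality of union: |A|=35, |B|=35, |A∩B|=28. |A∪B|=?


|A ∪ B| = |A| + |B| - |A ∩ B|
= 35 + 35 - 28
= 42

|A ∪ B| = 42


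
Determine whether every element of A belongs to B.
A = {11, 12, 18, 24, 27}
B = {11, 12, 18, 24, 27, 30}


A ⊆ B means every element of A is in B.
All elements of A are in B.
So A ⊆ B.

Yes, A ⊆ B


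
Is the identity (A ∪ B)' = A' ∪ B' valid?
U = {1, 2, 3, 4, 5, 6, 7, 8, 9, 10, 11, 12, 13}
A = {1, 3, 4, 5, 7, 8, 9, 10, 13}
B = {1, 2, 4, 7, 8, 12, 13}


LHS: A ∪ B = {1, 2, 3, 4, 5, 7, 8, 9, 10, 12, 13}
(A ∪ B)' = U \ (A ∪ B) = {6, 11}
A' = {2, 6, 11, 12}, B' = {3, 5, 6, 9, 10, 11}
Claimed RHS: A' ∪ B' = {2, 3, 5, 6, 9, 10, 11, 12}
Identity is INVALID: LHS = {6, 11} but the RHS claimed here equals {2, 3, 5, 6, 9, 10, 11, 12}. The correct form is (A ∪ B)' = A' ∩ B'.

Identity is invalid: (A ∪ B)' = {6, 11} but A' ∪ B' = {2, 3, 5, 6, 9, 10, 11, 12}. The correct De Morgan law is (A ∪ B)' = A' ∩ B'.


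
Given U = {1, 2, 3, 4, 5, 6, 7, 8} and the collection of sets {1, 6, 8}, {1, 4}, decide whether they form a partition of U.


A partition requires: (1) non-empty parts, (2) pairwise disjoint, (3) union = U
Parts: {1, 6, 8}, {1, 4}
Union of parts: {1, 4, 6, 8}
U = {1, 2, 3, 4, 5, 6, 7, 8}
All non-empty? True
Pairwise disjoint? False
Covers U? False

No, not a valid partition


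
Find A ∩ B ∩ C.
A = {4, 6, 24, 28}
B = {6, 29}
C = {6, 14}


A ∩ B = {6}
(A ∩ B) ∩ C = {6}

A ∩ B ∩ C = {6}


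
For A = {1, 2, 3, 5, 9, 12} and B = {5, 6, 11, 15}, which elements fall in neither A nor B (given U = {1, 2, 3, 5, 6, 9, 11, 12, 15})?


A = {1, 2, 3, 5, 9, 12}
B = {5, 6, 11, 15}
Region: in neither A nor B (given U = {1, 2, 3, 5, 6, 9, 11, 12, 15})
Elements: ∅

Elements in neither A nor B (given U = {1, 2, 3, 5, 6, 9, 11, 12, 15}): ∅


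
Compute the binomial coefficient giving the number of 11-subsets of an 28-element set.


C(n,k) = n! / (k!(n-k)!)
C(28,11) = 28! / (11!17!)
= 21474180

C(28,11) = 21474180


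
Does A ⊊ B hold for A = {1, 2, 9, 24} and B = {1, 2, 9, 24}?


A ⊂ B requires: A ⊆ B AND A ≠ B.
A ⊆ B? Yes
A = B? Yes
A = B, so A is not a PROPER subset.

No, A is not a proper subset of B


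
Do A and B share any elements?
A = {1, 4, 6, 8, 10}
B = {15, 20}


Disjoint means A ∩ B = ∅.
A ∩ B = ∅
A ∩ B = ∅, so A and B are disjoint.

No — A and B share no elements (A ∩ B = ∅), so they are disjoint


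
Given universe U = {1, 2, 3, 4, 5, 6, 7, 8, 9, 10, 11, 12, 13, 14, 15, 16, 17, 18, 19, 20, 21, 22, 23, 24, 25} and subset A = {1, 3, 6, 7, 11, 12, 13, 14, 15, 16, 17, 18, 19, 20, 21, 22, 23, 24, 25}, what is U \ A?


Aᶜ = U \ A = elements in U but not in A
U = {1, 2, 3, 4, 5, 6, 7, 8, 9, 10, 11, 12, 13, 14, 15, 16, 17, 18, 19, 20, 21, 22, 23, 24, 25}
A = {1, 3, 6, 7, 11, 12, 13, 14, 15, 16, 17, 18, 19, 20, 21, 22, 23, 24, 25}
Aᶜ = {2, 4, 5, 8, 9, 10}

Aᶜ = {2, 4, 5, 8, 9, 10}
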